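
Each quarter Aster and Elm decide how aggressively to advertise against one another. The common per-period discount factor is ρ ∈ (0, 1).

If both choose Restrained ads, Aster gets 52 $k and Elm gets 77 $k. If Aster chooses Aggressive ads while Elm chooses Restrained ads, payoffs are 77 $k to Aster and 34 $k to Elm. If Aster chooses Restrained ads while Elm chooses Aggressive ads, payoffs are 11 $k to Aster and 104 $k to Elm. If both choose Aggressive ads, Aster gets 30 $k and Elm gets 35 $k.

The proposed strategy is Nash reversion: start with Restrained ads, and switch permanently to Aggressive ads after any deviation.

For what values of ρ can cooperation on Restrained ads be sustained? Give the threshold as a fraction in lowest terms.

25/47

Aster: cooperation gives 52 each period; deviation gives 77 once then 30 forever.
  52/(1−ρ) ≥ 77 + 30ρ/(1−ρ) ⇒ ρ ≥ 25/47.
Elm: cooperation gives 77 each period; deviation gives 104 once then 35 forever.
  ρ ≥ 27/69 = 9/23.
Both must hold, so the binding constraint is Aster's: ρ ≥ 25/47.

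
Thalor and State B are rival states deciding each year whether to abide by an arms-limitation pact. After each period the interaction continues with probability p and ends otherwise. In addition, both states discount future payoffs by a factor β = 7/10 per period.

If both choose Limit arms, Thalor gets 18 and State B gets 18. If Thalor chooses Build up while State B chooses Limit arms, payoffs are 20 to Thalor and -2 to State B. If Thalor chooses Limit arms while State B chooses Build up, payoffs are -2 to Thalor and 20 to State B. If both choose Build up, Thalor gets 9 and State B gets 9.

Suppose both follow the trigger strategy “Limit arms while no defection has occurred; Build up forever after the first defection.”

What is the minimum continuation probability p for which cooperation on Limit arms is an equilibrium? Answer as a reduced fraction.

With continuation probability p and discount β, the effective per-period discount factor is βp.
Grim-trigger IC: βp ≥ (20−18)/(20−9) = 2/11.
So p ≥ (2/11)/(7/10) = 20/77.

20/77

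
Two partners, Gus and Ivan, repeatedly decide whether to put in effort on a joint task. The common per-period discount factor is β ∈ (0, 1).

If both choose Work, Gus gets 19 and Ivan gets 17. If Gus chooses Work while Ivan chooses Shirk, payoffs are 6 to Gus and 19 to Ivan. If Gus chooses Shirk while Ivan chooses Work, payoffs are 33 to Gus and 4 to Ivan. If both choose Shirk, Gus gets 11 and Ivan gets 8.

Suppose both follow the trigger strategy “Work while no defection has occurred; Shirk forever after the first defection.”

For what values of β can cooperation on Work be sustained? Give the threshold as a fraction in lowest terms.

Gus's threshold: (33−19)/(33−11) = 7/11.
Ivan's threshold: (19−17)/(19−8) = 2/11.
7/11 > 2/11, so Gus binds and β* = 7/11.

7/11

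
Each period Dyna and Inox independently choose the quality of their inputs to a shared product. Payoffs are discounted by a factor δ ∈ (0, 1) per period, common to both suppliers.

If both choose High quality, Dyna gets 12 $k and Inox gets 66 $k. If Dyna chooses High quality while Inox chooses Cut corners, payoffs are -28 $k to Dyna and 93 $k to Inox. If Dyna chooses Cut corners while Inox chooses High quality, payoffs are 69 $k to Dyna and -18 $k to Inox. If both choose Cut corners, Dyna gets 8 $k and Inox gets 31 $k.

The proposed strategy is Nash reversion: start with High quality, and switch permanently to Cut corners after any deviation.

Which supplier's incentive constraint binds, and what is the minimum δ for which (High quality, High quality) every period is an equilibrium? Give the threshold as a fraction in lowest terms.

Dyna: cooperation gives 12 each period; deviation gives 69 once then 8 forever.
  12/(1−δ) ≥ 69 + 8δ/(1−δ) ⇒ δ ≥ 57/61.
Inox: cooperation gives 66 each period; deviation gives 93 once then 31 forever.
  δ ≥ 27/62.
Both must hold, so the binding constraint is Dyna's: δ ≥ 57/61.

Dyna; δ ≥ 57/61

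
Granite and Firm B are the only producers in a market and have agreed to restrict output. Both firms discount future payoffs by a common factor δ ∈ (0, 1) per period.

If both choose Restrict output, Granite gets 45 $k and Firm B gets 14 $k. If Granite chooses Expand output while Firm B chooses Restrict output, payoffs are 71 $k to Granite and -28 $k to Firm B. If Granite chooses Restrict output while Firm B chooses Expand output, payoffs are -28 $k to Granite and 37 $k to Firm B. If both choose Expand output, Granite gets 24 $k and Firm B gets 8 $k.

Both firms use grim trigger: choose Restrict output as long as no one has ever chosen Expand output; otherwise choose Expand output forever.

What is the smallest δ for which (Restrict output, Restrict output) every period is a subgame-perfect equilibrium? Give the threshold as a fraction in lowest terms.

23/29

Granite's threshold: (71−45)/(71−24) = 26/47.
Firm B's threshold: (37−14)/(37−8) = 23/29.
26/47 < 23/29, so Firm B binds and δ* = 23/29.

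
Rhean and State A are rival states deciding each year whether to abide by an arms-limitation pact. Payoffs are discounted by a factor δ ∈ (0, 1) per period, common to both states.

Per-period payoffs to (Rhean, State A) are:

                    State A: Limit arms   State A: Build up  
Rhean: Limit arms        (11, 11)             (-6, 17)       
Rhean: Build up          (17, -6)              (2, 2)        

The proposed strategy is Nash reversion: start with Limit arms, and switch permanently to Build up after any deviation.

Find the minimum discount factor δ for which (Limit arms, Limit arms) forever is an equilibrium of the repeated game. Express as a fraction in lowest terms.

2/5

Cooperation forever yields 11 each period: 11/(1−δ).
Deviating yields 17 once, then 2 forever: 17 + 2δ/(1−δ).
No profitable deviation requires 11/(1−δ) ≥ 17 + 2δ/(1−δ).
Multiplying by (1−δ): 11 ≥ 17(1−δ) + 2δ = 17 − 15δ.
So 15δ ≥ 6, i.e. δ ≥ 6/15 = 2/5.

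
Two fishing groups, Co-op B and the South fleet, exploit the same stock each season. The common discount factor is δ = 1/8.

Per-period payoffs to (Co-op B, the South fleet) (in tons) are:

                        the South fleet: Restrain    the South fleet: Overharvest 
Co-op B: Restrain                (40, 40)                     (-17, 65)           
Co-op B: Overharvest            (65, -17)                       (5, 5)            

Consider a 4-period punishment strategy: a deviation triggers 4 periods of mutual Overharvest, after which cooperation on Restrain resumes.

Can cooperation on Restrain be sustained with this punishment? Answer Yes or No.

IC: δ+…+δ^4 ≥ (65−40)/(40−5) = 5/7.
At δ = 1/8: partial sum = 0.1428 < 0.7143. Cooperation not sustainable.

No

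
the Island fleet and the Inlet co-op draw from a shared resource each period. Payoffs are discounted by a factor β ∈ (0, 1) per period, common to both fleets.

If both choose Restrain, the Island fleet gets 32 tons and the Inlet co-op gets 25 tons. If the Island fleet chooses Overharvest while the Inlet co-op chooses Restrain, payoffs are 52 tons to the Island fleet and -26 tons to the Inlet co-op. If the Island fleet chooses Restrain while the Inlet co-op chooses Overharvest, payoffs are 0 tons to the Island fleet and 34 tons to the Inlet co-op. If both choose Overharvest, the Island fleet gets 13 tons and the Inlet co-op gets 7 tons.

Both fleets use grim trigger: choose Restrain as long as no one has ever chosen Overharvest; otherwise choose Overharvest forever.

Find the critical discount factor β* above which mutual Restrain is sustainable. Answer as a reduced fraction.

the Island fleet: cooperation gives 32 each period; deviation gives 52 once then 13 forever.
  32/(1−β) ≥ 52 + 13β/(1−β) ⇒ β ≥ 20/39.
the Inlet co-op: cooperation gives 25 each period; deviation gives 34 once then 7 forever.
  β ≥ 9/27 = 1/3.
Both must hold, so the binding constraint is the Island fleet's: β ≥ 20/39.

20/39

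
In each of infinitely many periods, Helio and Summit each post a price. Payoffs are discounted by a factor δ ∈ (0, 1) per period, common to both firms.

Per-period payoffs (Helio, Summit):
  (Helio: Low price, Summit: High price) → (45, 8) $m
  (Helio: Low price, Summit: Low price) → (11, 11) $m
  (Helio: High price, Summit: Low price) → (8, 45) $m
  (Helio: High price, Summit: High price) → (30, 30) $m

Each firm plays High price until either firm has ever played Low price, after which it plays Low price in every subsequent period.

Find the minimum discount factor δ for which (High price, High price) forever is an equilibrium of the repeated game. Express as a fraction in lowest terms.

15/34

Cooperation forever yields 30 each period: 30/(1−δ).
Deviating yields 45 once, then 11 forever: 45 + 11δ/(1−δ).
No profitable deviation requires 30/(1−δ) ≥ 45 + 11δ/(1−δ).
Multiplying by (1−δ): 30 ≥ 45(1−δ) + 11δ = 45 − 34δ.
So 34δ ≥ 15, i.e. δ ≥ 15/34.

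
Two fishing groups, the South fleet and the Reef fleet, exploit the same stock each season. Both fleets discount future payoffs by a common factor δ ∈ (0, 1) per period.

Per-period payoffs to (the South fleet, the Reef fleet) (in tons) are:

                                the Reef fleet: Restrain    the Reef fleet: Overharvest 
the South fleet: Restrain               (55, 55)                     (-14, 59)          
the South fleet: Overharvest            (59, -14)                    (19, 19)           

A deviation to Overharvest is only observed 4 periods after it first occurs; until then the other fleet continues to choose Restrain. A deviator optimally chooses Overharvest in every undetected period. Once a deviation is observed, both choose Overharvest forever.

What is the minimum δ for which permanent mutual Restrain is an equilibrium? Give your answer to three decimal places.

0.562

Deviating for the 4 undetected periods gains 59−55 = 4 per period over cooperation, then loses 55−19 = 36 per period forever once punishment starts.
Gain: 4(1 + δ + … + δ^3); loss: 36·δ^4/(1−δ).
No profitable deviation ⇔ 4(1−δ^4) ≤ 36·δ^4, i.e. δ^4 ≥ 4/(4+36) = 1/10.
Hence δ ≥ (1/10)^(1/4) ≈ 0.562.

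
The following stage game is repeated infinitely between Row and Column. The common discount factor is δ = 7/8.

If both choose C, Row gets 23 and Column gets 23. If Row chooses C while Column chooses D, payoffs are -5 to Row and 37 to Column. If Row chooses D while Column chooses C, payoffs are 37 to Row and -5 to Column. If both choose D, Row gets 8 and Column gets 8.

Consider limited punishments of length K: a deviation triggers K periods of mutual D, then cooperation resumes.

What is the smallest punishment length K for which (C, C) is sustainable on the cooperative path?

2

IC: δ(1−δ^K)/(1−δ) ≥ (37−23)/(23−8) = 14/15.
With δ = 7/8: need 1 − δ^K ≥ 14/15·(1−7/8)/(7/8), i.e. δ^K ≤ 0.8667.
Since (7/8)^1 = 0.8750 and (7/8)^2 = 0.7656, the smallest such K is 2.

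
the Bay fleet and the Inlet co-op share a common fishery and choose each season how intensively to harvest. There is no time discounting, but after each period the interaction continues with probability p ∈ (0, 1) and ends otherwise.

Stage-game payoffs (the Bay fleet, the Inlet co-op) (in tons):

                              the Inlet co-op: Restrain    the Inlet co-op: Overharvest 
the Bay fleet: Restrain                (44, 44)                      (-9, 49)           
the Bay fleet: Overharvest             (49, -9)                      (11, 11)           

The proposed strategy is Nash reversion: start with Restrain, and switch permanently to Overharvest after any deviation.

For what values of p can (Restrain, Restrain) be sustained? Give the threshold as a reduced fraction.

Expected cooperation value is 44 + p·44 + p²·44 + … = 44/(1−p); deviation gives 49 + p·11/(1−p).
44 ≥ 49(1−p) + 11p ⇒ 38p ≥ 5 ⇒ p ≥ 5/38.

5/38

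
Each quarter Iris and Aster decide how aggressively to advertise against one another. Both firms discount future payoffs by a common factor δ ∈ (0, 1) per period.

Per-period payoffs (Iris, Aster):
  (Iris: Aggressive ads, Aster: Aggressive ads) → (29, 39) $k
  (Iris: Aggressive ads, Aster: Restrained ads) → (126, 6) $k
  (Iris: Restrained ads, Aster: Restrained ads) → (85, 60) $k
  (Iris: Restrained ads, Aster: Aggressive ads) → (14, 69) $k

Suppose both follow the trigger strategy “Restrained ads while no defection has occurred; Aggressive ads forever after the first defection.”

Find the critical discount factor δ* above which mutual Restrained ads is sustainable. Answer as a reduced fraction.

41/97

Iris's threshold: (126−85)/(126−29) = 41/97.
Aster's threshold: (69−60)/(69−39) = 3/10.
41/97 > 3/10, so Iris binds and δ* = 41/97.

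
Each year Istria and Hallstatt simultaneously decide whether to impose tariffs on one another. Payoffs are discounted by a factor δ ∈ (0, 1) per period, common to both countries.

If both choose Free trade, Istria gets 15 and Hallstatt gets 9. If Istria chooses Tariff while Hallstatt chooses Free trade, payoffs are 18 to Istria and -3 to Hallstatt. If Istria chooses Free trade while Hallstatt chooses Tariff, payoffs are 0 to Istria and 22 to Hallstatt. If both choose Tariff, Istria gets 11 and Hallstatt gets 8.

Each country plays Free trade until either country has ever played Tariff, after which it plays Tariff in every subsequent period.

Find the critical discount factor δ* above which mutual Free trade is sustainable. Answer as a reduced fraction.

Istria's threshold: (18−15)/(18−11) = 3/7.
Hallstatt's threshold: (22−9)/(22−8) = 13/14.
3/7 < 13/14, so Hallstatt binds and δ* = 13/14.

13/14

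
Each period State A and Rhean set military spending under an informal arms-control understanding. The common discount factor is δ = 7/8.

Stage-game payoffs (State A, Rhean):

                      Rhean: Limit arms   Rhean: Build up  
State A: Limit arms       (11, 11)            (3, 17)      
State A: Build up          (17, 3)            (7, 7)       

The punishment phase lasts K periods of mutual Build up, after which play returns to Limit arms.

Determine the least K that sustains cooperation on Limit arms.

2

No profitable deviation requires (11−7)(δ+…+δ^K) ≥ 17−11, i.e. δ+…+δ^K ≥ 3/2 ≈ 1.5000.
With δ = 7/8, the partial sums are K=1: 0.8750, K=2: 1.6406.
K = 2 is the first length at which the sum reaches 1.5000.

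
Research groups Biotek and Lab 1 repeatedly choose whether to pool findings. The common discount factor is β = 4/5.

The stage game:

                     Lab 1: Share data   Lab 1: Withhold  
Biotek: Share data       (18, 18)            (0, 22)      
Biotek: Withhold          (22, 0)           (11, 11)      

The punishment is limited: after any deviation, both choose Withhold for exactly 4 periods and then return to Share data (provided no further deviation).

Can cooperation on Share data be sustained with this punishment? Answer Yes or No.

Comparing payoff streams over the 5 periods until play realigns: cooperate → 18(1+β+…+β^4); deviate → 22 + 11(β+…+β^4).
Cooperation is sustained iff (18−11)(β+…+β^4) ≥ 22−18.
β+…+β^4 = 4/5·(1−(4/5)^4)/(1−4/5) = 2.3616, and (22−18)/(18−11) = 0.5714.
2.3616 ≥ 0.5714, so cooperation is sustainable.

Yes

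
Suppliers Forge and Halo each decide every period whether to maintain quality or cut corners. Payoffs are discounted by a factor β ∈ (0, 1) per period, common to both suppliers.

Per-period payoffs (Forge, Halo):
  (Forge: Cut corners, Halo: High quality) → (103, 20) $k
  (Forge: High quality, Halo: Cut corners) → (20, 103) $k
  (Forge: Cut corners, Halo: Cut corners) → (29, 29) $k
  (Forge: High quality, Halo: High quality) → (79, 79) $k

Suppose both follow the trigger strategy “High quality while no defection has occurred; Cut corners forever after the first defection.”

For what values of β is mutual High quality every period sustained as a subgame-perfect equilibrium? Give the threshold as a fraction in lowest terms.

12/37

One-period gain from deviating is 103 − 79 = 24. The loss is 79 − 29 = 50 in every subsequent period, with present value 50·β/(1−β).
Deviation is unprofitable when 50·β/(1−β) ≥ 24, i.e. β/(1−β) ≥ 12/25.
Equivalently β ≥ 24/(24+50) = 12/37.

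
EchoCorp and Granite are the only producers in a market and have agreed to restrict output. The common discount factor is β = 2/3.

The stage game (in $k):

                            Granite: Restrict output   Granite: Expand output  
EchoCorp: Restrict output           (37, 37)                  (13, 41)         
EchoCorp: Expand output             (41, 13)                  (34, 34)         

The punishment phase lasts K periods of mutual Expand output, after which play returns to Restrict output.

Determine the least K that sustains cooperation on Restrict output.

3

Need Σ_{k=1}^{K} β^k ≥ (41−37)/(37−34) = 1.3333 at β = 2/3.
At K = 2 the sum is 1.1111 < 1.3333; at K = 3 it is 1.4074 ≥ 1.3333.
So the minimum punishment length is K = 3.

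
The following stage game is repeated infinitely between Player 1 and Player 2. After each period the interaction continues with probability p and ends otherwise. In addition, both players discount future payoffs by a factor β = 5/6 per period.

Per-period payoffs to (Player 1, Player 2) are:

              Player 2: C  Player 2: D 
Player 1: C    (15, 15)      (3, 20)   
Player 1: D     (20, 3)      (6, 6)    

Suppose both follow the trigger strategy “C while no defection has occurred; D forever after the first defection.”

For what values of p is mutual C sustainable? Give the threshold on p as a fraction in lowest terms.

3/7

Expected continuation weight on next period's payoff is β·p = 5/6·p, which plays the role of the discount factor.
Cooperation requires 5/6·p ≥ (20−15)/(20−6) = 5/14, hence p ≥ 3/7.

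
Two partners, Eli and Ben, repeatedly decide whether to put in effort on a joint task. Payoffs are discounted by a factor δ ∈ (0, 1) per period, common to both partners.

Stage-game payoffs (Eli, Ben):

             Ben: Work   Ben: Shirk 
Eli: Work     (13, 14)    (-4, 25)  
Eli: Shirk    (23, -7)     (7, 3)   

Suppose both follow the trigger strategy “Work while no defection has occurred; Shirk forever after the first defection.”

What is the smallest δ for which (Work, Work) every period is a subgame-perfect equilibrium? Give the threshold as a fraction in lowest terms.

Eli's threshold: (23−13)/(23−7) = 5/8.
Ben's threshold: (25−14)/(25−3) = 1/2.
5/8 > 1/2, so Eli binds and δ* = 5/8.

5/8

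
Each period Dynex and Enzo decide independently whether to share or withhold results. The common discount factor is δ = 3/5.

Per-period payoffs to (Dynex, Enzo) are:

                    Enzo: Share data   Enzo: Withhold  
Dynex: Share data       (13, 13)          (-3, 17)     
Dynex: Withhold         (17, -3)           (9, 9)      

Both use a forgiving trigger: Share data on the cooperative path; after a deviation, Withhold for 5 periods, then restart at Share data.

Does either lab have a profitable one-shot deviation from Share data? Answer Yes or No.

No

Comparing payoff streams over the 6 periods until play realigns: cooperate → 13(1+δ+…+δ^5); deviate → 17 + 9(δ+…+δ^5).
Cooperation is sustained iff (13−9)(δ+…+δ^5) ≥ 17−13.
δ+…+δ^5 = 3/5·(1−(3/5)^5)/(1−3/5) = 1.3834, and (17−13)/(13−9) = 1.0000.
1.3834 ≥ 1.0000, so cooperation is sustainable.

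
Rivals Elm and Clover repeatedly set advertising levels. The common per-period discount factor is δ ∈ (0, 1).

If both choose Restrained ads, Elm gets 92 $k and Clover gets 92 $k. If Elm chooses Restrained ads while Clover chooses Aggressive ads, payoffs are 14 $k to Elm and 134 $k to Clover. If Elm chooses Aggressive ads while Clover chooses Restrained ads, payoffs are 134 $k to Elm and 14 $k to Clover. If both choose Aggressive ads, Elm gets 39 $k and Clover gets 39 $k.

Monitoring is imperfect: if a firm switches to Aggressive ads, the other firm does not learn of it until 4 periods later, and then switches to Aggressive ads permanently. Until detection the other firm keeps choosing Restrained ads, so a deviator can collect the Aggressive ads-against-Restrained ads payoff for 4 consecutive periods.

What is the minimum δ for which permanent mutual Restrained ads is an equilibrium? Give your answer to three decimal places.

0.815

Deviating for the 4 undetected periods gains 134−92 = 42 per period over cooperation, then loses 92−39 = 53 per period forever once punishment starts.
Gain: 42(1 + δ + … + δ^3); loss: 53·δ^4/(1−δ).
No profitable deviation ⇔ 42(1−δ^4) ≤ 53·δ^4, i.e. δ^4 ≥ 42/(42+53) = 42/95.
Hence δ ≥ (42/95)^(1/4) ≈ 0.815.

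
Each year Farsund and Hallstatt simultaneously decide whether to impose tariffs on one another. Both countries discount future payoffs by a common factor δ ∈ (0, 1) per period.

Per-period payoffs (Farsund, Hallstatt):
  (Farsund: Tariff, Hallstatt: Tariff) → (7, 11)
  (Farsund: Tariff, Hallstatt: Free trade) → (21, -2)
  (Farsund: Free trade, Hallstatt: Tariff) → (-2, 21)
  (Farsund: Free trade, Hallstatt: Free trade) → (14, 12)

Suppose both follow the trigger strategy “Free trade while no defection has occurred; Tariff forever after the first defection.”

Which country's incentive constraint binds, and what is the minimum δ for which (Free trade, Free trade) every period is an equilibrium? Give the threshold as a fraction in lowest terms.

Hallstatt; δ ≥ 9/10

For Farsund: deviation gain 21−14 = 7, per-period punishment loss 14−7 = 7. IC gives δ ≥ 7/14 = 1/2.
For Hallstatt: gain 9, loss 1 per period, so δ ≥ 9/10.
The tighter constraint is Hallstatt's, so cooperation needs δ ≥ 9/10.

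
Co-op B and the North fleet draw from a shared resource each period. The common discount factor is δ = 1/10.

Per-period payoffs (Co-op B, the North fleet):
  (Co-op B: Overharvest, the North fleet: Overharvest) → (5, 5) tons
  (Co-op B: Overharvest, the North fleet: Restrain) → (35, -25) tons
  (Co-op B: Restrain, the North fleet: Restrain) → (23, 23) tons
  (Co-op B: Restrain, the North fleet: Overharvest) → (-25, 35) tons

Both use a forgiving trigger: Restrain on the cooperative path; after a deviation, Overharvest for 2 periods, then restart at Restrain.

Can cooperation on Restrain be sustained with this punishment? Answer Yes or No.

IC: δ+…+δ^2 ≥ (35−23)/(23−5) = 2/3.
At δ = 1/10: partial sum = 0.1100 < 0.6667. Cooperation not sustainable.

No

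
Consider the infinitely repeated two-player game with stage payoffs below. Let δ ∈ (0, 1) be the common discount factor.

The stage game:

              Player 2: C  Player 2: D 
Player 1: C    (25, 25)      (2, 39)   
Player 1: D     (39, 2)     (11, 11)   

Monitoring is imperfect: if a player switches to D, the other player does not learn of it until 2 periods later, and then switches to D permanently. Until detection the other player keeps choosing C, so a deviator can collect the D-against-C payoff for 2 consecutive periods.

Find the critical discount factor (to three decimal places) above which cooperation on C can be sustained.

The best deviation is to choose D for all 2 undetected periods, earning 39 each, then 11 forever once detected.
Deviation value: 39(1−δ^2)/(1−δ) + 11δ^2/(1−δ); cooperation value: 25/(1−δ).
IC: 25 ≥ 39(1−δ^2) + 11δ^2 = 39 − 28δ^2.
So δ^2 ≥ 14/28 = 1/2, giving δ ≥ (1/2)^(1/2) ≈ 0.707.

0.707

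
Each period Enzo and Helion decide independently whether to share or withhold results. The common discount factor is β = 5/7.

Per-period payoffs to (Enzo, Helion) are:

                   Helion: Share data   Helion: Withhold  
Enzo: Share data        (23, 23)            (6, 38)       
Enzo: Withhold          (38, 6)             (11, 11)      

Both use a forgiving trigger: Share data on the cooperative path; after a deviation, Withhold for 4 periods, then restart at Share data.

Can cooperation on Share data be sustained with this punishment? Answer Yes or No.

Yes

IC: β+…+β^4 ≥ (38−23)/(23−11) = 5/4.
At β = 5/7: partial sum = 1.8492 ≥ 1.2500. Cooperation sustainable.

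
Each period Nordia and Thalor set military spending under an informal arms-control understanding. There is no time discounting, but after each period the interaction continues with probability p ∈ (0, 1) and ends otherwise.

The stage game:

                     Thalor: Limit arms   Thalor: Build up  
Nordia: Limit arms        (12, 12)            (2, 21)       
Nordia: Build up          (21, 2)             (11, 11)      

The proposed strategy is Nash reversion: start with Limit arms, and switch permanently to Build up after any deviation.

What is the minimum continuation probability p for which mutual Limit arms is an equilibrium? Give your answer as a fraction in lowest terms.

9/10

Expected cooperation value is 12 + p·12 + p²·12 + … = 12/(1−p); deviation gives 21 + p·11/(1−p).
12 ≥ 21(1−p) + 11p ⇒ 10p ≥ 9 ⇒ p ≥ 9/10.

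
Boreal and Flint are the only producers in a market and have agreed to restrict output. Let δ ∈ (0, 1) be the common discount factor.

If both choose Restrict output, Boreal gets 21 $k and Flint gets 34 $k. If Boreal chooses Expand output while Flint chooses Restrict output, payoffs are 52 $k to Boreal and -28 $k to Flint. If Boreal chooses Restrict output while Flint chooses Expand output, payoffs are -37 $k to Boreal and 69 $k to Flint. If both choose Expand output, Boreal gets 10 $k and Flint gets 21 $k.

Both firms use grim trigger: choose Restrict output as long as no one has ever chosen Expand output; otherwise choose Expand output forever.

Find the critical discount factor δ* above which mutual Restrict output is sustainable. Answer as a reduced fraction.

Boreal's threshold: (52−21)/(52−10) = 31/42.
Flint's threshold: (69−34)/(69−21) = 35/48.
31/42 > 35/48, so Boreal binds and δ* = 31/42.

31/42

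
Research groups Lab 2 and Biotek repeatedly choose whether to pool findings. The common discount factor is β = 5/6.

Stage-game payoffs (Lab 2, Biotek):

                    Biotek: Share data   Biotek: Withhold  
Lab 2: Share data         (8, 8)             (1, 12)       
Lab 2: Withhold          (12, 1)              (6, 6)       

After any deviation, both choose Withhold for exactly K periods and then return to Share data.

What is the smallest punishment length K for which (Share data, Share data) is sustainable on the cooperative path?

Need Σ_{k=1}^{K} β^k ≥ (12−8)/(8−6) = 2.0000 at β = 5/6.
At K = 2 the sum is 1.5278 < 2.0000; at K = 3 it is 2.1065 ≥ 2.0000.
So the minimum punishment length is K = 3.

3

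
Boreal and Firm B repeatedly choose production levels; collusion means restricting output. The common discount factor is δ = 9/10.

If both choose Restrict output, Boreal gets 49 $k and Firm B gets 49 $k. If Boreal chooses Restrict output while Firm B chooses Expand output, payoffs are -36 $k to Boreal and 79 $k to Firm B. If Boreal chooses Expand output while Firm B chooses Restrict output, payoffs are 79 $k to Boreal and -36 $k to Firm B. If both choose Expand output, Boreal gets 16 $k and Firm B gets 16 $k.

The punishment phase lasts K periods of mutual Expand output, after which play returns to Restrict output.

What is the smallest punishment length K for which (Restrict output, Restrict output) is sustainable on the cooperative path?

No profitable deviation requires (49−16)(δ+…+δ^K) ≥ 79−49, i.e. δ+…+δ^K ≥ 10/11 ≈ 0.9091.
With δ = 9/10, the partial sums are K=1: 0.9000, K=2: 1.7100.
K = 2 is the first length at which the sum reaches 0.9091.

2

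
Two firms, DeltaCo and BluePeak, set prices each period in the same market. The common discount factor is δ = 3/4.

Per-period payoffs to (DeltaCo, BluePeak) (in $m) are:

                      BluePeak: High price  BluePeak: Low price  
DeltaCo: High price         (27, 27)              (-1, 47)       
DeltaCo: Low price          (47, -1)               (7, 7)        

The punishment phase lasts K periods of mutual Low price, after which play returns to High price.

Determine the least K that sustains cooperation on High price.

Need Σ_{k=1}^{K} δ^k ≥ (47−27)/(27−7) = 1.0000 at δ = 3/4.
At K = 1 the sum is 0.7500 < 1.0000; at K = 2 it is 1.3125 ≥ 1.0000.
So the minimum punishment length is K = 2.

2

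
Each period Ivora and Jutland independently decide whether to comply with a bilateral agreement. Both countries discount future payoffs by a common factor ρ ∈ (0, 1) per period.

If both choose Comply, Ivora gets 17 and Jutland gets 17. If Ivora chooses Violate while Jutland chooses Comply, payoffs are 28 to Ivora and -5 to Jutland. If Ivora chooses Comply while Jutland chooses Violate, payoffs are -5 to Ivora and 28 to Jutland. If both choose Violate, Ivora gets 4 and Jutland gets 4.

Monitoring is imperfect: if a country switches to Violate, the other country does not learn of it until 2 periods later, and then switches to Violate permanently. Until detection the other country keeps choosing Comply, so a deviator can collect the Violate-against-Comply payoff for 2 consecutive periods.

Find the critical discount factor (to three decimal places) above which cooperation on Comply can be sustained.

Deviating for the 2 undetected periods gains 28−17 = 11 per period over cooperation, then loses 17−4 = 13 per period forever once punishment starts.
Gain: 11(1 + ρ + … + ρ^1); loss: 13·ρ^2/(1−ρ).
No profitable deviation ⇔ 11(1−ρ^2) ≤ 13·ρ^2, i.e. ρ^2 ≥ 11/(11+13) = 11/24.
Hence ρ ≥ (11/24)^(1/2) ≈ 0.677.

0.677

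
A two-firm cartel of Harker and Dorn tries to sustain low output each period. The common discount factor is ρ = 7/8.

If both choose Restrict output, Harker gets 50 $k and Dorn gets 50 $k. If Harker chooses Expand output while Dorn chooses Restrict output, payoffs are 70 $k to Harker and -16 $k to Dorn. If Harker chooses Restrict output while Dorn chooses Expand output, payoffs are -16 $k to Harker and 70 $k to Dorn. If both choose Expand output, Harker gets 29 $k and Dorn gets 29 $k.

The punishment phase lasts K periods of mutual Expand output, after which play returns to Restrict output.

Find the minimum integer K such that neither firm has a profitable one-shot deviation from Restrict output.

IC: ρ(1−ρ^K)/(1−ρ) ≥ (70−50)/(50−29) = 20/21.
With ρ = 7/8: need 1 − ρ^K ≥ 20/21·(1−7/8)/(7/8), i.e. ρ^K ≤ 0.8639.
Since (7/8)^1 = 0.8750 and (7/8)^2 = 0.7656, the smallest such K is 2.

2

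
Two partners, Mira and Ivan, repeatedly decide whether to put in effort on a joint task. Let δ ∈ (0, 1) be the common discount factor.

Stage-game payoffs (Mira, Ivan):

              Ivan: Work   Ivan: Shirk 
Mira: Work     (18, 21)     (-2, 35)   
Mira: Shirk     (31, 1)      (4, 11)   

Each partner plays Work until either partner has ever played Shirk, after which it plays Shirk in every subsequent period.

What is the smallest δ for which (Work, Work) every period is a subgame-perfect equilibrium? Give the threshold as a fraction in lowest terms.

For Mira: deviation gain 31−18 = 13, per-period punishment loss 18−4 = 14. IC gives δ ≥ 13/27.
For Ivan: gain 14, loss 10 per period, so δ ≥ 14/24 = 7/12.
The tighter constraint is Ivan's, so cooperation needs δ ≥ 7/12.

7/12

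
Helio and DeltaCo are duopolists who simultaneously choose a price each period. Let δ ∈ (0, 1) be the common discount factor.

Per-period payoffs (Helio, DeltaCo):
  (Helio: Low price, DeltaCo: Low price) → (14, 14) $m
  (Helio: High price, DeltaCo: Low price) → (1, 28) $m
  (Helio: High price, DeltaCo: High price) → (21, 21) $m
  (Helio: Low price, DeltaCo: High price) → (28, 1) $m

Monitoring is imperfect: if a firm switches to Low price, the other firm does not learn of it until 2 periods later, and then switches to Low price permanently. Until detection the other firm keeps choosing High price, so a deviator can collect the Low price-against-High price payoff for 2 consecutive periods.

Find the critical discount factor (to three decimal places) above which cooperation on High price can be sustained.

0.707

Deviating for the 2 undetected periods gains 28−21 = 7 per period over cooperation, then loses 21−14 = 7 per period forever once punishment starts.
Gain: 7(1 + δ + … + δ^1); loss: 7·δ^2/(1−δ).
No profitable deviation ⇔ 7(1−δ^2) ≤ 7·δ^2, i.e. δ^2 ≥ 7/(7+7) = 1/2.
Hence δ ≥ (1/2)^(1/2) ≈ 0.707.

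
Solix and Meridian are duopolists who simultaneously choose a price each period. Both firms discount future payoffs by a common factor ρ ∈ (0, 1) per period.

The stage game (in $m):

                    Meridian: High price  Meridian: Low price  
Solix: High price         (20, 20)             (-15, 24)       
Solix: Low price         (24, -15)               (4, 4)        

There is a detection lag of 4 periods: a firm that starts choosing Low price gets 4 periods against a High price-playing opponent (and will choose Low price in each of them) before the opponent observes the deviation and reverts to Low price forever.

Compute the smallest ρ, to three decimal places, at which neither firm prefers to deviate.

Deviating for the 4 undetected periods gains 24−20 = 4 per period over cooperation, then loses 20−4 = 16 per period forever once punishment starts.
Gain: 4(1 + ρ + … + ρ^3); loss: 16·ρ^4/(1−ρ).
No profitable deviation ⇔ 4(1−ρ^4) ≤ 16·ρ^4, i.e. ρ^4 ≥ 4/(4+16) = 1/5.
Hence ρ ≥ (1/5)^(1/4) ≈ 0.669.

0.669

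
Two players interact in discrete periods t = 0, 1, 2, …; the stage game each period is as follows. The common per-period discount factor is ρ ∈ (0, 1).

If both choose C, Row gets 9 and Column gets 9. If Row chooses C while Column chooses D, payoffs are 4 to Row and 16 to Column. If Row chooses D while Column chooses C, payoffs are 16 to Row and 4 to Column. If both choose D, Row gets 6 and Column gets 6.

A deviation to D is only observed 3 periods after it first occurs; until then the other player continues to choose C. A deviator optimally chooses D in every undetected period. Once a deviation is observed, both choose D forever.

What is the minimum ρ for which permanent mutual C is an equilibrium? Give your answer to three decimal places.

0.888

The best deviation is to choose D for all 3 undetected periods, earning 16 each, then 6 forever once detected.
Deviation value: 16(1−ρ^3)/(1−ρ) + 6ρ^3/(1−ρ); cooperation value: 9/(1−ρ).
IC: 9 ≥ 16(1−ρ^3) + 6ρ^3 = 16 − 10ρ^3.
So ρ^3 ≥ 7/10, giving ρ ≥ (7/10)^(1/3) ≈ 0.888.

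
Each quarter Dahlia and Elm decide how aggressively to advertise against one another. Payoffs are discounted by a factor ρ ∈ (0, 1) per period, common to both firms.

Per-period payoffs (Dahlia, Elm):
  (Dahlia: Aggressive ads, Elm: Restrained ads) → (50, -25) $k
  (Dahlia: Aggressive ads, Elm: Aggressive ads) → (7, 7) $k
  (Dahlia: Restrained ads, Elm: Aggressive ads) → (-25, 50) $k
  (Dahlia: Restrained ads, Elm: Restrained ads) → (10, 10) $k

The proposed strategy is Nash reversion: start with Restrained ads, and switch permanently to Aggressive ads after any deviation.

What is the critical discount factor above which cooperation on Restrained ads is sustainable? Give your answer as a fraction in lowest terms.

40/43

Cooperation forever yields 10 each period: 10/(1−ρ).
Deviating yields 50 once, then 7 forever: 50 + 7ρ/(1−ρ).
No profitable deviation requires 10/(1−ρ) ≥ 50 + 7ρ/(1−ρ).
Multiplying by (1−ρ): 10 ≥ 50(1−ρ) + 7ρ = 50 − 43ρ.
So 43ρ ≥ 40, i.e. ρ ≥ 40/43.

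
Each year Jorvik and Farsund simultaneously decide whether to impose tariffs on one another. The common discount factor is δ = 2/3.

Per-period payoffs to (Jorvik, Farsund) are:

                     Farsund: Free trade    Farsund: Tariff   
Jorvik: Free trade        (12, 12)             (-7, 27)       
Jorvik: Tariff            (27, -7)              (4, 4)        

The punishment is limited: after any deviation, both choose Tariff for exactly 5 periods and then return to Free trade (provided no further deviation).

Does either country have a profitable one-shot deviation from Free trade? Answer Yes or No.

Yes

Comparing payoff streams over the 6 periods until play realigns: cooperate → 12(1+δ+…+δ^5); deviate → 27 + 4(δ+…+δ^5).
Cooperation is sustained iff (12−4)(δ+…+δ^5) ≥ 27−12.
δ+…+δ^5 = 2/3·(1−(2/3)^5)/(1−2/3) = 1.7366, and (27−12)/(12−4) = 1.8750.
1.7366 < 1.8750, so cooperation is not sustainable.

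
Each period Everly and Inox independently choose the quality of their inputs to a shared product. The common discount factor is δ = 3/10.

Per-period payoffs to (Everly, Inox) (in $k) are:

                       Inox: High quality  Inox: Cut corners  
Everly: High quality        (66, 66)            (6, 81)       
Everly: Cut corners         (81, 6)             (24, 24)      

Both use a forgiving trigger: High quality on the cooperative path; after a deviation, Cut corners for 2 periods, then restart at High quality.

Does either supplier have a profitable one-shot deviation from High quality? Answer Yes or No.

No

Comparing payoff streams over the 3 periods until play realigns: cooperate → 66(1+δ+…+δ^2); deviate → 81 + 24(δ+…+δ^2).
Cooperation is sustained iff (66−24)(δ+…+δ^2) ≥ 81−66.
δ+…+δ^2 = 3/10·(1−(3/10)^2)/(1−3/10) = 0.3900, and (81−66)/(66−24) = 0.3571.
0.3900 ≥ 0.3571, so cooperation is sustainable.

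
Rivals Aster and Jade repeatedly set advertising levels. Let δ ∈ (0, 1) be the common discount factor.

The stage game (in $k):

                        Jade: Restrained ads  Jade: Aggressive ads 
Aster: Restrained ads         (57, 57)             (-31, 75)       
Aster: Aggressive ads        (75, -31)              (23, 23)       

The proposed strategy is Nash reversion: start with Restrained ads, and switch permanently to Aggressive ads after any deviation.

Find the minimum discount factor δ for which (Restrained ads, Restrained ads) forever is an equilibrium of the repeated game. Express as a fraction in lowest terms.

Under grim trigger the critical discount factor is (T−C)/(T−P) with T = 75, C = 57, P = 23.
δ* = (75−57)/(75−23) = 18/52 = 9/26.

9/26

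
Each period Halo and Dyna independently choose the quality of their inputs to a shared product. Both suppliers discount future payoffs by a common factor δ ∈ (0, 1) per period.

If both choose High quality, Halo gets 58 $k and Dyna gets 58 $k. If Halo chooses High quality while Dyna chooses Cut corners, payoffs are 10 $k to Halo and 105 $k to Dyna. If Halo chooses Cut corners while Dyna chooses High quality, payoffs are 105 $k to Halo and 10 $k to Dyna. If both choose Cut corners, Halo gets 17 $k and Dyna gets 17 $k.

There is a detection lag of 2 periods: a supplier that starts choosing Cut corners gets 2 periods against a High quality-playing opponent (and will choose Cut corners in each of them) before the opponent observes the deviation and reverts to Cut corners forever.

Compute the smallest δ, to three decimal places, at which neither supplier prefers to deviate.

The best deviation is to choose Cut corners for all 2 undetected periods, earning 105 each, then 17 forever once detected.
Deviation value: 105(1−δ^2)/(1−δ) + 17δ^2/(1−δ); cooperation value: 58/(1−δ).
IC: 58 ≥ 105(1−δ^2) + 17δ^2 = 105 − 88δ^2.
So δ^2 ≥ 47/88, giving δ ≥ (47/88)^(1/2) ≈ 0.731.

0.731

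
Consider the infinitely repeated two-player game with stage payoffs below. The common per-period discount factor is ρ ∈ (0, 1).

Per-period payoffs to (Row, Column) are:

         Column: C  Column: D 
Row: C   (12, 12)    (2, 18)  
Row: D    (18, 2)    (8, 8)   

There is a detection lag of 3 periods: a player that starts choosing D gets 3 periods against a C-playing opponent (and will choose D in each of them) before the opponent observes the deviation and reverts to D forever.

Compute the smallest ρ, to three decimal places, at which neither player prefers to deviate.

Deviating for the 3 undetected periods gains 18−12 = 6 per period over cooperation, then loses 12−8 = 4 per period forever once punishment starts.
Gain: 6(1 + ρ + … + ρ^2); loss: 4·ρ^3/(1−ρ).
No profitable deviation ⇔ 6(1−ρ^3) ≤ 4·ρ^3, i.e. ρ^3 ≥ 6/(6+4) = 3/5.
Hence ρ ≥ (3/5)^(1/3) ≈ 0.843.

0.843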